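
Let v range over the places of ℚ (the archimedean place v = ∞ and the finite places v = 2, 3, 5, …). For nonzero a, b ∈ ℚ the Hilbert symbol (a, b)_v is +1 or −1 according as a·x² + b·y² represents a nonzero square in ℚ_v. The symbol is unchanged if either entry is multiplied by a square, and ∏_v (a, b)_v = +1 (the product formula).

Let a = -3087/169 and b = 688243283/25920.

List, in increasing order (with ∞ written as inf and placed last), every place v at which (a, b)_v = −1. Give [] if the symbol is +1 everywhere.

[5, 7, 13, 17]

Mod squares: a ≡ -7, b ≡ 7735. Check v ∈ {∞, 2, 3, 5, 7, 13, 17, 23, 29}.
v=2: v_2(a)=0, v_2(b)=-6; units ≡ 1, 7 (mod 8); ε·ε+αω+βω = 0·1+0·0+-6·0 ≡ 0  ⇒  (a,b)_2 = +1.
v=5: a=5^0·(≡2), b=5^-1·(≡2) mod 5; (2|5)=-1, (2|5)=-1; (−1)^{0·-1·2}·(-1)^-1·(-1)^0 = -1.
v=17: a=17^0·(≡10), b=17^1·(≡8) mod 17; (10|17)=-1, (8|17)=+1; (−1)^{0·1·8}·(-1)^1·(+1)^0 = -1.
v=29: a=29^0·(≡20), b=29^2·(≡27) mod 29; (20|29)=+1, (27|29)=-1; (−1)^{0·2·14}·(+1)^2·(-1)^0 = +1.
v=∞: -7 < 0 and 7735 > 0  ⇒  (a,b)_∞ = +1.
v=13: a=13^-2·(≡7), b=13^1·(≡10) mod 13; (7|13)=-1, (10|13)=+1; (−1)^{-2·1·6}·(-1)^1·(+1)^-2 = -1.
v=23: a=23^0·(≡8), b=23^2·(≡14) mod 23; (8|23)=+1, (14|23)=-1; (−1)^{0·2·11}·(+1)^2·(-1)^0 = +1.
v=3: a=3^2·(≡2), b=3^-4·(≡1) mod 3; (2|3)=-1, (1|3)=+1; (−1)^{2·-4·1}·(-1)^-4·(+1)^2 = +1.
v=7: a=7^3·(≡5), b=7^1·(≡5) mod 7; (5|7)=-1, (5|7)=-1; (−1)^{3·1·3}·(-1)^1·(-1)^3 = -1.
(-7, 7735 / ℚ) ramifies at {5, 7, 13, 17}: a division algebra.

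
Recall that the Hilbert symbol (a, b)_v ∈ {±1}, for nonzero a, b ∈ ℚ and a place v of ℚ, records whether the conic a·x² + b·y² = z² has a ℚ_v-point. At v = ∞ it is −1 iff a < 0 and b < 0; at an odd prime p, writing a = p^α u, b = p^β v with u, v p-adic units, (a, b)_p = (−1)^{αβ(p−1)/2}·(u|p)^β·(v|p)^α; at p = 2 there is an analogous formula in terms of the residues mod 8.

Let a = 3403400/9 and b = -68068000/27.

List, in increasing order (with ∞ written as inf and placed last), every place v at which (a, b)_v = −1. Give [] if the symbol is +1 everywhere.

Mod squares: a ≡ 34034, b ≡ -510510. Check v ∈ {∞, 2, 3, 5, 7, 11, 13, 17}.
v=∞: 34034 > 0 and -510510 < 0  ⇒  (a,b)_∞ = +1.
v=2: v_2(a)=3, v_2(b)=5; units ≡ 1, 1 (mod 8); ε·ε+αω+βω = 0·0+3·0+5·0 ≡ 0  ⇒  (a,b)_2 = +1.
v=5: a=5^2·(≡4), b=5^3·(≡3) mod 5; (4|5)=+1, (3|5)=-1; (−1)^{2·3·2}·(+1)^3·(-1)^2 = +1.
v=3: a=3^-2·(≡2), b=3^-3·(≡2) mod 3; (2|3)=-1, (2|3)=-1; (−1)^{-2·-3·1}·(-1)^-3·(-1)^-2 = -1.
v=13: a=13^1·(≡5), b=13^1·(≡10) mod 13; (5|13)=-1, (10|13)=+1; (−1)^{1·1·6}·(-1)^1·(+1)^1 = -1.
v=17: a=17^1·(≡16), b=17^1·(≡1) mod 17; (16|17)=+1, (1|17)=+1; (−1)^{1·1·8}·(+1)^1·(+1)^1 = +1.
v=7: a=7^1·(≡4), b=7^1·(≡6) mod 7; (4|7)=+1, (6|7)=-1; (−1)^{1·1·3}·(+1)^1·(-1)^1 = +1.
v=11: a=11^1·(≡4), b=11^1·(≡10) mod 11; (4|11)=+1, (10|11)=-1; (−1)^{1·1·5}·(+1)^1·(-1)^1 = +1.
|Ram(34034, -510510)| = 2, even; anisotropic at {3, 13}.

[3, 13]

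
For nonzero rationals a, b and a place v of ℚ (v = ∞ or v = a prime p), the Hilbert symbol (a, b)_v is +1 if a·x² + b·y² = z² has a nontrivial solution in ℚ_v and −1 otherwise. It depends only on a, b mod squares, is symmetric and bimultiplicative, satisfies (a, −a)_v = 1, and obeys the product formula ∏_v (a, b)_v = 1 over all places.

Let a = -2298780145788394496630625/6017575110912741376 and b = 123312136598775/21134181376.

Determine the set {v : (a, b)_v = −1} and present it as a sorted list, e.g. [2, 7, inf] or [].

[2, 47]

(a, b) ≡ (-1081, 31) mod (ℚ^×)²; places V = {2, 3, 5, 7, 11, 13, 19, 23, 31, 41, 47, 59, ∞}.
(a,b)_19: α=2, u≡14; β=0, v≡14 (mod 19); (14|19)=-1, (14|19)=-1; sign (−1)^0·-1^0·-1^2 = +1.
(a,b)_31: α=2, u≡9; β=1, v≡19 (mod 31); (9|31)=+1, (19|31)=+1; sign (−1)^0·+1^1·+1^2 = +1.
(a,b)_41: α=4, u≡11; β=2, v≡9 (mod 41); (11|41)=-1, (9|41)=+1; sign (−1)^0·-1^2·+1^4 = +1.
(a,b)_5: α=4, u≡1; β=2, v≡1 (mod 5); (1|5)=+1, (1|5)=+1; sign (−1)^0·+1^2·+1^4 = +1.
(a,b)_59: α=-4, u≡31; β=-2, v≡39 (mod 59); (31|59)=-1, (39|59)=-1; sign (−1)^0·-1^-2·-1^-4 = +1.
(a,b)_47: α=1, u≡34; β=2, v≡39 (mod 47); (34|47)=+1, (39|47)=-1; sign (−1)^0·+1^2·-1^1 = -1.
(a,b)_13: α=-2, u≡5; β=0, v≡8 (mod 13); (5|13)=-1, (8|13)=-1; sign (−1)^0·-1^0·-1^-2 = +1.
(a,b)_∞: sgn(-1081)=−, sgn(31)=+, so +1.
(a,b)_3: α=8, u≡2; β=4, v≡1 (mod 3); (2|3)=-1, (1|3)=+1; sign (−1)^0·-1^4·+1^8 = +1.
(a,b)_2: α=-12, β=-10; u≡7, v≡7 (mod 8); ε(u)ε(v)=1·1, αω(v)=-12·0, βω(u)=-10·0; sum ≡ 1  ⇒  -1.
(a,b)_23: α=3, u≡17; β=2, v≡13 (mod 23); (17|23)=-1, (13|23)=+1; sign (−1)^0·-1^2·+1^3 = +1.
(a,b)_7: α=-2, u≡4; β=-2, v≡5 (mod 7); (4|7)=+1, (5|7)=-1; sign (−1)^0·+1^-2·-1^-2 = +1.
(a,b)_11: α=-4, u≡7; β=-2, v≡1 (mod 11); (7|11)=-1, (1|11)=+1; sign (−1)^0·-1^-2·+1^-4 = +1.
|Ram(-1081, 31)| = 2, even; anisotropic at {2, 47}.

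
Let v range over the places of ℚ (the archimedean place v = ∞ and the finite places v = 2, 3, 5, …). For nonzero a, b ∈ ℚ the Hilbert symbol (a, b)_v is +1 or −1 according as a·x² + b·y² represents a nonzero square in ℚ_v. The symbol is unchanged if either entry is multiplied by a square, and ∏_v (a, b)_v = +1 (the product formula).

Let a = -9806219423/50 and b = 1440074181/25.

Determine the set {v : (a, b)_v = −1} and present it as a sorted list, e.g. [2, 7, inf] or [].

[2, 3, 11, 13]

Mod squares: a ≡ -286, b ≡ 21. Check v ∈ {∞, 2, 3, 5, 7, 11, 13}.
v=3: a=3^0·(≡2), b=3^1·(≡1) mod 3; (2|3)=-1, (1|3)=+1; (−1)^{0·1·1}·(-1)^1·(+1)^0 = -1.
v=∞: -286 < 0 and 21 > 0  ⇒  (a,b)_∞ = +1.
v=2: v_2(a)=-1, v_2(b)=0; units ≡ 1, 5 (mod 8); ε·ε+αω+βω = 0·0+-1·1+0·0 ≡ 1  ⇒  (a,b)_2 = -1.
v=13: a=13^5·(≡4), b=13^4·(≡6) mod 13; (4|13)=+1, (6|13)=-1; (−1)^{5·4·6}·(+1)^4·(-1)^5 = -1.
v=11: a=11^1·(≡6), b=11^0·(≡6) mod 11; (6|11)=-1, (6|11)=-1; (−1)^{1·0·5}·(-1)^0·(-1)^1 = -1.
v=7: a=7^4·(≡4), b=7^5·(≡6) mod 7; (4|7)=+1, (6|7)=-1; (−1)^{4·5·3}·(+1)^5·(-1)^4 = +1.
v=5: a=5^-2·(≡1), b=5^-2·(≡1) mod 5; (1|5)=+1, (1|5)=+1; (−1)^{-2·-2·2}·(+1)^-2·(+1)^-2 = +1.
(-286, 21 / ℚ) ramifies at {2, 3, 11, 13}: a division algebra.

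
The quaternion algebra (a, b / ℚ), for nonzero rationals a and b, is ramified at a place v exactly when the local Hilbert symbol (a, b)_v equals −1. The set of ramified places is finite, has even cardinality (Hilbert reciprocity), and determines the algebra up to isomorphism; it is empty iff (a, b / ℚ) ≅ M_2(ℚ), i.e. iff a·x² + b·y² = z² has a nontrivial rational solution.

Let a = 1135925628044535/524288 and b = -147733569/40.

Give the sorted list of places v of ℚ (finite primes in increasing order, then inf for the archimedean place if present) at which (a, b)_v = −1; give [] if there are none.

(a, b) ≡ (152830, -170810) mod (ℚ^×)²; places V = {2, 3, 5, 17, 19, 23, 29, 31, ∞}.
(a,b)_29: α=1, u≡17; β=1, v≡18 (mod 29); (17|29)=-1, (18|29)=-1; sign (−1)^0·-1^1·-1^1 = +1.
(a,b)_31: α=3, u≡16; β=3, v≡7 (mod 31); (16|31)=+1, (7|31)=+1; sign (−1)^1·+1^3·+1^3 = -1.
(a,b)_2: α=-19, β=-3; u≡7, v≡3 (mod 8); ε(u)ε(v)=1·1, αω(v)=-19·1, βω(u)=-3·0; sum ≡ 0  ⇒  +1.
(a,b)_3: α=4, u≡1; β=2, v≡1 (mod 3); (1|3)=+1, (1|3)=+1; sign (−1)^0·+1^2·+1^4 = +1.
(a,b)_5: α=1, u≡4; β=-1, v≡2 (mod 5); (4|5)=+1, (2|5)=-1; sign (−1)^0·+1^-1·-1^1 = -1.
(a,b)_23: α=2, u≡18; β=0, v≡14 (mod 23); (18|23)=+1, (14|23)=-1; sign (−1)^0·+1^0·-1^2 = +1.
(a,b)_17: α=1, u≡3; β=0, v≡3 (mod 17); (3|17)=-1, (3|17)=-1; sign (−1)^0·-1^0·-1^1 = -1.
(a,b)_19: α=2, u≡10; β=1, v≡7 (mod 19); (10|19)=-1, (7|19)=+1; sign (−1)^0·-1^1·+1^2 = -1.
(a,b)_∞: sgn(152830)=+, sgn(-170810)=−, so +1.
Ram(152830, -170810) = {5, 17, 19, 31}; no ℚ_5-point on the conic.

[5, 17, 19, 31]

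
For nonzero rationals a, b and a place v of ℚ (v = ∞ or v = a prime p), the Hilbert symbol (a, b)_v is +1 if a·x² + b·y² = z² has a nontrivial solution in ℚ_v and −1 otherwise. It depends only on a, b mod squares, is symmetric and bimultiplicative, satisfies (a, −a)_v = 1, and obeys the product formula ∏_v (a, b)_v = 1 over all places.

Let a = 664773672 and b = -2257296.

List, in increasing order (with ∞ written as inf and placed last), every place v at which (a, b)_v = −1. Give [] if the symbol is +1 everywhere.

[3, 19, 37, 41]

(a, b) ≡ (172938, -141081) mod (ℚ^×)²; places V = {2, 3, 19, 31, 37, 41, ∞}.
(a,b)_37: α=1, u≡26; β=1, v≡5 (mod 37); (26|37)=+1, (5|37)=-1; sign (−1)^0·+1^1·-1^1 = -1.
(a,b)_3: α=1, u≡1; β=1, v≡1 (mod 3); (1|3)=+1, (1|3)=+1; sign (−1)^1·+1^1·+1^1 = -1.
(a,b)_2: α=3, β=4; u≡5, v≡7 (mod 8); ε(u)ε(v)=0·1, αω(v)=3·0, βω(u)=4·1; sum ≡ 0  ⇒  +1.
(a,b)_∞: sgn(172938)=+, sgn(-141081)=−, so +1.
(a,b)_31: α=2, u≡18; β=1, v≡3 (mod 31); (18|31)=+1, (3|31)=-1; sign (−1)^0·+1^1·-1^2 = +1.
(a,b)_41: α=1, u≡9; β=1, v≡7 (mod 41); (9|41)=+1, (7|41)=-1; sign (−1)^0·+1^1·-1^1 = -1.
(a,b)_19: α=1, u≡6; β=0, v≡18 (mod 19); (6|19)=+1, (18|19)=-1; sign (−1)^0·+1^0·-1^1 = -1.
|Ram(172938, -141081)| = 4, even; anisotropic at {3, 19, 37, 41}.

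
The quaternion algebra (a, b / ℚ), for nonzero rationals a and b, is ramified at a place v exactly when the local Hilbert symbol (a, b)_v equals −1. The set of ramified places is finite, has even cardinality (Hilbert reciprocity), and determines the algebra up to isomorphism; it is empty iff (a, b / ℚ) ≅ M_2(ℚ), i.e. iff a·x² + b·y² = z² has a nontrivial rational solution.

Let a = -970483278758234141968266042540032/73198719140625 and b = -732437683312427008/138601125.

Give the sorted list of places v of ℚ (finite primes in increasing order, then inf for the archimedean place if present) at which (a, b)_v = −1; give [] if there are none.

Mod squares: a ≡ -2, b ≡ -290. Check v ∈ {∞, 2, 3, 5, 7, 13, 19, 23, 29, 41}.
v=41: a=41^4·(≡1), b=41^2·(≡3) mod 41; (1|41)=+1, (3|41)=-1; (−1)^{4·2·20}·(+1)^2·(-1)^4 = +1.
v=2: v_2(a)=35, v_2(b)=15; units ≡ 7, 7 (mod 8); ε·ε+αω+βω = 1·1+35·0+15·0 ≡ 1  ⇒  (a,b)_2 = -1.
v=29: a=29^2·(≡27), b=29^1·(≡12) mod 29; (27|29)=-1, (12|29)=-1; (−1)^{2·1·14}·(-1)^1·(-1)^2 = -1.
v=3: a=3^-8·(≡1), b=3^-8·(≡1) mod 3; (1|3)=+1, (1|3)=+1; (−1)^{-8·-8·1}·(+1)^-8·(+1)^-8 = +1.
v=∞: -2 < 0 and -290 < 0  ⇒  (a,b)_∞ = -1.
v=23: a=23^4·(≡17), b=23^2·(≡16) mod 23; (17|23)=-1, (16|23)=+1; (−1)^{4·2·11}·(-1)^2·(+1)^4 = +1.
v=7: a=7^6·(≡3), b=7^4·(≡1) mod 7; (3|7)=-1, (1|7)=+1; (−1)^{6·4·3}·(-1)^4·(+1)^6 = +1.
v=13: a=13^-4·(≡6), b=13^-2·(≡12) mod 13; (6|13)=-1, (12|13)=+1; (−1)^{-4·-2·6}·(-1)^-2·(+1)^-4 = +1.
v=19: a=19^2·(≡11), b=19^2·(≡13) mod 19; (11|19)=+1, (13|19)=-1; (−1)^{2·2·9}·(+1)^2·(-1)^2 = +1.
v=5: a=5^-8·(≡3), b=5^-3·(≡3) mod 5; (3|5)=-1, (3|5)=-1; (−1)^{-8·-3·2}·(-1)^-3·(-1)^-8 = -1.
(-2, -290 / ℚ) ramifies at {2, 5, 29, ∞}: a division algebra.

[2, 5, 29, inf]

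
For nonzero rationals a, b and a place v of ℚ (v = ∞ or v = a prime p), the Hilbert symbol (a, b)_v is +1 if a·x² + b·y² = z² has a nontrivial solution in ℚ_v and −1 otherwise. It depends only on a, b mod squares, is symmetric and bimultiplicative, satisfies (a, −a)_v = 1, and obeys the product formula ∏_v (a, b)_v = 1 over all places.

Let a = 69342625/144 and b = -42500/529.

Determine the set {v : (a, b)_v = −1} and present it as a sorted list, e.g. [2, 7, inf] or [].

(a, b) ≡ (2773705, -17) mod (ℚ^×)²; places V = {2, 3, 5, 11, 17, 23, 29, 37, 47, ∞}.
(a,b)_29: α=1, u≡12; β=0, v≡2 (mod 29); (12|29)=-1, (2|29)=-1; sign (−1)^0·-1^0·-1^1 = -1.
(a,b)_3: α=-2, u≡1; β=0, v≡1 (mod 3); (1|3)=+1, (1|3)=+1; sign (−1)^0·+1^0·+1^-2 = +1.
(a,b)_17: α=0, u≡2; β=1, v≡8 (mod 17); (2|17)=+1, (8|17)=+1; sign (−1)^0·+1^1·+1^0 = +1.
(a,b)_37: α=1, u≡9; β=0, v≡18 (mod 37); (9|37)=+1, (18|37)=-1; sign (−1)^0·+1^0·-1^1 = -1.
(a,b)_5: α=3, u≡4; β=4, v≡3 (mod 5); (4|5)=+1, (3|5)=-1; sign (−1)^0·+1^4·-1^3 = -1.
(a,b)_∞: sgn(2773705)=+, sgn(-17)=−, so +1.
(a,b)_47: α=1, u≡15; β=0, v≡46 (mod 47); (15|47)=-1, (46|47)=-1; sign (−1)^0·-1^0·-1^1 = -1.
(a,b)_23: α=0, u≡22; β=-2, v≡4 (mod 23); (22|23)=-1, (4|23)=+1; sign (−1)^0·-1^-2·+1^0 = +1.
(a,b)_11: α=1, u≡6; β=0, v≡4 (mod 11); (6|11)=-1, (4|11)=+1; sign (−1)^0·-1^0·+1^1 = +1.
(a,b)_2: α=-4, β=2; u≡1, v≡7 (mod 8); ε(u)ε(v)=0·1, αω(v)=-4·0, βω(u)=2·0; sum ≡ 0  ⇒  +1.
|Ram(2773705, -17)| = 4, even; anisotropic at {5, 29, 37, 47}.

[5, 29, 37, 47]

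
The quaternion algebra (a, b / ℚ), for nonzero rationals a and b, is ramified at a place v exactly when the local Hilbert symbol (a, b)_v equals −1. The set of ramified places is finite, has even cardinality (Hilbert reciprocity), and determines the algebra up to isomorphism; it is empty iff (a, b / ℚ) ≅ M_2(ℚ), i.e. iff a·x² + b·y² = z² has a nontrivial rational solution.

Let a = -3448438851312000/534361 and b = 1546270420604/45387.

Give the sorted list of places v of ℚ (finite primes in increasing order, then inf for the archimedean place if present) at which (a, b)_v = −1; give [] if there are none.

(a, b) ≡ (-1504230, 7917) mod (ℚ^×)²; places V = {2, 3, 5, 7, 13, 17, 19, 29, 41, 43, ∞}.
(a,b)_5: α=3, u≡4; β=0, v≡2 (mod 5); (4|5)=+1, (2|5)=-1; sign (−1)^0·+1^0·-1^3 = -1.
(a,b)_19: α=3, u≡18; β=2, v≡10 (mod 19); (18|19)=-1, (10|19)=-1; sign (−1)^0·-1^2·-1^3 = -1.
(a,b)_13: α=1, u≡9; β=3, v≡5 (mod 13); (9|13)=+1, (5|13)=-1; sign (−1)^0·+1^3·-1^1 = -1.
(a,b)_∞: sgn(-1504230)=−, sgn(7917)=+, so +1.
(a,b)_3: α=5, u≡1; β=-3, v≡2 (mod 3); (1|3)=+1, (2|3)=-1; sign (−1)^1·+1^-3·-1^5 = +1.
(a,b)_17: α=-2, u≡15; β=0, v≡6 (mod 17); (15|17)=+1, (6|17)=-1; sign (−1)^0·+1^0·-1^-2 = +1.
(a,b)_2: α=7, β=2; u≡5, v≡5 (mod 8); ε(u)ε(v)=0·0, αω(v)=7·1, βω(u)=2·1; sum ≡ 1  ⇒  -1.
(a,b)_7: α=3, u≡5; β=5, v≡2 (mod 7); (5|7)=-1, (2|7)=+1; sign (−1)^1·-1^5·+1^3 = +1.
(a,b)_41: α=0, u≡29; β=-2, v≡1 (mod 41); (29|41)=-1, (1|41)=+1; sign (−1)^0·-1^-2·+1^0 = +1.
(a,b)_43: α=-2, u≡18; β=0, v≡30 (mod 43); (18|43)=-1, (30|43)=-1; sign (−1)^0·-1^0·-1^-2 = +1.
(a,b)_29: α=1, u≡14; β=1, v≡17 (mod 29); (14|29)=-1, (17|29)=-1; sign (−1)^0·-1^1·-1^1 = +1.
|Ram(-1504230, 7917)| = 4, even; anisotropic at {2, 5, 13, 19}.

[2, 5, 13, 19]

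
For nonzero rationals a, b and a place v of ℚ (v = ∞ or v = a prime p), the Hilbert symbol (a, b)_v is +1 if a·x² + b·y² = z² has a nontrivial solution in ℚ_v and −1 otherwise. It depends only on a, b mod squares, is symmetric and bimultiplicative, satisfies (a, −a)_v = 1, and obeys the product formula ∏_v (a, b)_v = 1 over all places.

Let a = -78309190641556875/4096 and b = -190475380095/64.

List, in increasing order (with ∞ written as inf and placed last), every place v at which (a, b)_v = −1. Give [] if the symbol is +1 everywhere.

[11, 23, 29, inf]

(a, b) ≡ (-236379, -190095) mod (ℚ^×)²; places V = {2, 3, 5, 7, 11, 13, 19, 23, 29, ∞}.
(a,b)_2: α=-12, β=-6; u≡5, v≡1 (mod 8); ε(u)ε(v)=0·0, αω(v)=-12·0, βω(u)=-6·1; sum ≡ 0  ⇒  +1.
(a,b)_∞: sgn(-236379)=−, sgn(-190095)=−, so -1.
(a,b)_7: α=2, u≡1; β=2, v≡1 (mod 7); (1|7)=+1, (1|7)=+1; sign (−1)^0·+1^2·+1^2 = +1.
(a,b)_3: α=1, u≡2; β=1, v≡1 (mod 3); (2|3)=-1, (1|3)=+1; sign (−1)^1·-1^1·+1^1 = +1.
(a,b)_29: α=1, u≡21; β=1, v≡6 (mod 29); (21|29)=-1, (6|29)=+1; sign (−1)^0·-1^1·+1^1 = -1.
(a,b)_23: α=2, u≡19; β=1, v≡5 (mod 23); (19|23)=-1, (5|23)=-1; sign (−1)^0·-1^1·-1^2 = -1.
(a,b)_5: α=4, u≡4; β=1, v≡4 (mod 5); (4|5)=+1, (4|5)=+1; sign (−1)^0·+1^1·+1^4 = +1.
(a,b)_13: α=3, u≡10; β=2, v≡9 (mod 13); (10|13)=+1, (9|13)=+1; sign (−1)^0·+1^2·+1^3 = +1.
(a,b)_19: α=1, u≡6; β=1, v≡14 (mod 19); (6|19)=+1, (14|19)=-1; sign (−1)^1·+1^1·-1^1 = +1.
(a,b)_11: α=3, u≡5; β=2, v≡7 (mod 11); (5|11)=+1, (7|11)=-1; sign (−1)^0·+1^2·-1^3 = -1.
Ram(-236379, -190095) = {11, 23, 29, ∞}; no ℚ_11-point on the conic.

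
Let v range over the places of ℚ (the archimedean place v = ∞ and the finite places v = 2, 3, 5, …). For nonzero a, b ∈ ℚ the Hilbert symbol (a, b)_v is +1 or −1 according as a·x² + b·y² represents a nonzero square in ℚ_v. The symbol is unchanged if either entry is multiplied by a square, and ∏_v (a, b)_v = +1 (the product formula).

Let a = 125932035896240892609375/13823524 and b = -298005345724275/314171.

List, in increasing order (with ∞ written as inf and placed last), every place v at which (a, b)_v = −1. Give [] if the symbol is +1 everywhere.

[2, 7, 11, 17]

Mod squares: a ≡ 7, b ≡ -771001. Check v ∈ {∞, 2, 3, 5, 7, 11, 13, 17, 19, 23, 31}.
v=31: a=31^2·(≡20), b=31^1·(≡6) mod 31; (20|31)=+1, (6|31)=-1; (−1)^{2·1·15}·(+1)^1·(-1)^2 = +1.
v=19: a=19^2·(≡7), b=19^1·(≡5) mod 19; (7|19)=+1, (5|19)=+1; (−1)^{2·1·9}·(+1)^1·(+1)^2 = +1.
v=3: a=3^14·(≡1), b=3^8·(≡2) mod 3; (1|3)=+1, (2|3)=-1; (−1)^{14·8·1}·(+1)^8·(-1)^14 = +1.
v=13: a=13^-4·(≡2), b=13^-4·(≡10) mod 13; (2|13)=-1, (10|13)=+1; (−1)^{-4·-4·6}·(-1)^-4·(+1)^-4 = +1.
v=23: a=23^0·(≡15), b=23^2·(≡17) mod 23; (15|23)=-1, (17|23)=-1; (−1)^{0·2·11}·(-1)^2·(-1)^0 = +1.
v=7: a=7^5·(≡4), b=7^3·(≡4) mod 7; (4|7)=+1, (4|7)=+1; (−1)^{5·3·3}·(+1)^3·(+1)^5 = -1.
v=2: v_2(a)=-2, v_2(b)=0; units ≡ 7, 7 (mod 8); ε·ε+αω+βω = 1·1+-2·0+0·0 ≡ 1  ⇒  (a,b)_2 = -1.
v=∞: 7 > 0 and -771001 < 0  ⇒  (a,b)_∞ = +1.
v=17: a=17^2·(≡11), b=17^1·(≡14) mod 17; (11|17)=-1, (14|17)=-1; (−1)^{2·1·8}·(-1)^1·(-1)^2 = -1.
v=11: a=11^-2·(≡2), b=11^-1·(≡4) mod 11; (2|11)=-1, (4|11)=+1; (−1)^{-2·-1·5}·(-1)^-1·(+1)^-2 = -1.
v=5: a=5^6·(≡3), b=5^2·(≡4) mod 5; (3|5)=-1, (4|5)=+1; (−1)^{6·2·2}·(-1)^2·(+1)^6 = +1.
|Ram(7, -771001)| = 4, even; anisotropic at {2, 7, 11, 17}.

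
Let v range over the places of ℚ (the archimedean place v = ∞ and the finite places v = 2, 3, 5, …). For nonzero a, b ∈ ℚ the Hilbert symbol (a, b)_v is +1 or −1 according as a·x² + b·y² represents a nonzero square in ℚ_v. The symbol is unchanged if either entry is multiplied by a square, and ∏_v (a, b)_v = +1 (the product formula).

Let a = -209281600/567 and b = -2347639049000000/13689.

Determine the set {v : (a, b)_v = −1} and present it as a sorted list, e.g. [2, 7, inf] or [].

(a, b) ≡ (-7567, -41) mod (ℚ^×)²; places V = {2, 3, 5, 7, 11, 13, 23, 41, 47, ∞}.
(a,b)_13: α=0, u≡12; β=-2, v≡8 (mod 13); (12|13)=+1, (8|13)=-1; sign (−1)^0·+1^-2·-1^0 = +1.
(a,b)_23: α=1, u≡4; β=2, v≡11 (mod 23); (4|23)=+1, (11|23)=-1; sign (−1)^0·+1^2·-1^1 = -1.
(a,b)_∞: sgn(-7567)=−, sgn(-41)=−, so -1.
(a,b)_41: α=0, u≡25; β=1, v≡33 (mod 41); (25|41)=+1, (33|41)=+1; sign (−1)^0·+1^1·+1^0 = +1.
(a,b)_11: α=2, u≡3; β=0, v≡5 (mod 11); (3|11)=+1, (5|11)=+1; sign (−1)^0·+1^0·+1^2 = +1.
(a,b)_47: α=1, u≡9; β=2, v≡7 (mod 47); (9|47)=+1, (7|47)=+1; sign (−1)^0·+1^2·+1^1 = +1.
(a,b)_2: α=6, β=6; u≡1, v≡7 (mod 8); ε(u)ε(v)=0·1, αω(v)=6·0, βω(u)=6·0; sum ≡ 0  ⇒  +1.
(a,b)_3: α=-4, u≡2; β=-4, v≡1 (mod 3); (2|3)=-1, (1|3)=+1; sign (−1)^0·-1^-4·+1^-4 = +1.
(a,b)_7: α=-1, u≡1; β=2, v≡4 (mod 7); (1|7)=+1, (4|7)=+1; sign (−1)^0·+1^2·+1^-1 = +1.
(a,b)_5: α=2, u≡3; β=6, v≡1 (mod 5); (3|5)=-1, (1|5)=+1; sign (−1)^0·-1^6·+1^2 = +1.
Ram(-7567, -41) = {23, ∞}; no ℚ_23-point on the conic.

[23, inf]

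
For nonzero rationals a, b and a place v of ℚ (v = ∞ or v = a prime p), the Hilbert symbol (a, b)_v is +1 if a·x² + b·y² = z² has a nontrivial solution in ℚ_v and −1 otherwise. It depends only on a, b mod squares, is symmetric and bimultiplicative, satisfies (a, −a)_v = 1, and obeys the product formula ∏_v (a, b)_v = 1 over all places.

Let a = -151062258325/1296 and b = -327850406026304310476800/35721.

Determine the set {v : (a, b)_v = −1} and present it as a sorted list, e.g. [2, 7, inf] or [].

[11, 31, 43, inf]

(a, b) ≡ (-11422477, -368467) mod (ℚ^×)²; places V = {2, 3, 5, 7, 11, 19, 23, 31, 41, 43, ∞}.
(a,b)_43: α=1, u≡17; β=3, v≡23 (mod 43); (17|43)=+1, (23|43)=+1; sign (−1)^1·+1^3·+1^1 = -1.
(a,b)_3: α=-4, u≡2; β=-6, v≡2 (mod 3); (2|3)=-1, (2|3)=-1; sign (−1)^0·-1^-6·-1^-4 = +1.
(a,b)_11: α=1, u≡5; β=3, v≡4 (mod 11); (5|11)=+1, (4|11)=+1; sign (−1)^1·+1^3·+1^1 = -1.
(a,b)_∞: sgn(-11422477)=−, sgn(-368467)=−, so -1.
(a,b)_19: α=1, u≡18; β=3, v≡4 (mod 19); (18|19)=-1, (4|19)=+1; sign (−1)^1·-1^3·+1^1 = +1.
(a,b)_31: α=1, u≡29; β=0, v≡26 (mod 31); (29|31)=-1, (26|31)=-1; sign (−1)^0·-1^0·-1^1 = -1.
(a,b)_23: α=2, u≡9; β=0, v≡3 (mod 23); (9|23)=+1, (3|23)=+1; sign (−1)^0·+1^0·+1^2 = +1.
(a,b)_5: α=2, u≡2; β=2, v≡3 (mod 5); (2|5)=-1, (3|5)=-1; sign (−1)^0·-1^2·-1^2 = +1.
(a,b)_2: α=-4, β=18; u≡3, v≡5 (mod 8); ε(u)ε(v)=1·0, αω(v)=-4·1, βω(u)=18·1; sum ≡ 0  ⇒  +1.
(a,b)_41: α=1, u≡8; β=3, v≡8 (mod 41); (8|41)=+1, (8|41)=+1; sign (−1)^0·+1^3·+1^1 = +1.
(a,b)_7: α=0, u≡1; β=-2, v≡3 (mod 7); (1|7)=+1, (3|7)=-1; sign (−1)^0·+1^-2·-1^0 = +1.
(-11422477, -368467 / ℚ) ramifies at {11, 31, 43, ∞}: a division algebra.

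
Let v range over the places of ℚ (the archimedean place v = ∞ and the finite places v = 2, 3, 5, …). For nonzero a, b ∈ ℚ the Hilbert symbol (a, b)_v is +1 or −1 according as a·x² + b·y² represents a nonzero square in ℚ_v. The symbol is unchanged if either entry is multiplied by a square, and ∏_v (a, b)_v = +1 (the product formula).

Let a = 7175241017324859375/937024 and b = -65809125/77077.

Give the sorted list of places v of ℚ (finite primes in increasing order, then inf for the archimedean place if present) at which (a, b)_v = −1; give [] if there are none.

(a, b) ≡ (14911, -3802305) mod (ℚ^×)²; places V = {2, 3, 5, 7, 11, 13, 17, 31, 37, ∞}.
(a,b)_3: α=4, u≡1; β=3, v≡2 (mod 3); (1|3)=+1, (2|3)=-1; sign (−1)^0·+1^3·-1^4 = +1.
(a,b)_5: α=6, u≡4; β=3, v≡1 (mod 5); (4|5)=+1, (1|5)=+1; sign (−1)^0·+1^3·+1^6 = +1.
(a,b)_17: α=2, u≡13; β=1, v≡4 (mod 17); (13|17)=+1, (4|17)=+1; sign (−1)^0·+1^1·+1^2 = +1.
(a,b)_∞: sgn(14911)=+, sgn(-3802305)=−, so +1.
(a,b)_31: α=3, u≡4; β=1, v≡23 (mod 31); (4|31)=+1, (23|31)=-1; sign (−1)^1·+1^1·-1^3 = +1.
(a,b)_2: α=-6, β=0; u≡7, v≡7 (mod 8); ε(u)ε(v)=1·1, αω(v)=-6·0, βω(u)=0·0; sum ≡ 1  ⇒  -1.
(a,b)_37: α=3, u≡10; β=1, v≡25 (mod 37); (10|37)=+1, (25|37)=+1; sign (−1)^0·+1^1·+1^3 = +1.
(a,b)_13: α=1, u≡3; β=-1, v≡8 (mod 13); (3|13)=+1, (8|13)=-1; sign (−1)^0·+1^-1·-1^1 = -1.
(a,b)_7: α=0, u≡2; β=-2, v≡2 (mod 7); (2|7)=+1, (2|7)=+1; sign (−1)^0·+1^-2·+1^0 = +1.
(a,b)_11: α=-4, u≡8; β=-2, v≡8 (mod 11); (8|11)=-1, (8|11)=-1; sign (−1)^0·-1^-2·-1^-4 = +1.
|Ram(14911, -3802305)| = 2, even; anisotropic at {2, 13}.

[2, 13]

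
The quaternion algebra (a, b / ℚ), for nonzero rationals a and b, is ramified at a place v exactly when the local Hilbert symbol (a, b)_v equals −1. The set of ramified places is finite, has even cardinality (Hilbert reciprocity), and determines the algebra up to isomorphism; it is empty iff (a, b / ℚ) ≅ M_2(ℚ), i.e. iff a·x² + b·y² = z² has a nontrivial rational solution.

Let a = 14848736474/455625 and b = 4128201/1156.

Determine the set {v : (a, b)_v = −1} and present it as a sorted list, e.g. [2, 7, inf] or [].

Mod squares: a ≡ 243386, b ≡ 9361. Check v ∈ {∞, 2, 3, 5, 7, 11, 13, 17, 19, 23, 37}.
v=13: a=13^3·(≡7), b=13^0·(≡1) mod 13; (7|13)=-1, (1|13)=+1; (−1)^{3·0·6}·(-1)^0·(+1)^3 = +1.
v=11: a=11^1·(≡3), b=11^1·(≡4) mod 11; (3|11)=+1, (4|11)=+1; (−1)^{1·1·5}·(+1)^1·(+1)^1 = -1.
v=17: a=17^0·(≡10), b=17^-2·(≡10) mod 17; (10|17)=-1, (10|17)=-1; (−1)^{0·-2·8}·(-1)^-2·(-1)^0 = +1.
v=2: v_2(a)=1, v_2(b)=-2; units ≡ 5, 1 (mod 8); ε·ε+αω+βω = 0·0+1·0+-2·1 ≡ 0  ⇒  (a,b)_2 = +1.
v=23: a=23^1·(≡4), b=23^1·(≡3) mod 23; (4|23)=+1, (3|23)=+1; (−1)^{1·1·11}·(+1)^1·(+1)^1 = -1.
v=37: a=37^1·(≡31), b=37^1·(≡2) mod 37; (31|37)=-1, (2|37)=-1; (−1)^{1·1·18}·(-1)^1·(-1)^1 = +1.
v=19: a=19^2·(≡13), b=19^0·(≡8) mod 19; (13|19)=-1, (8|19)=-1; (−1)^{2·0·9}·(-1)^0·(-1)^2 = +1.
v=3: a=3^-6·(≡2), b=3^2·(≡1) mod 3; (2|3)=-1, (1|3)=+1; (−1)^{-6·2·1}·(-1)^2·(+1)^-6 = +1.
v=5: a=5^-4·(≡1), b=5^0·(≡1) mod 5; (1|5)=+1, (1|5)=+1; (−1)^{-4·0·2}·(+1)^0·(+1)^-4 = +1.
v=7: a=7^0·(≡6), b=7^2·(≡4) mod 7; (6|7)=-1, (4|7)=+1; (−1)^{0·2·3}·(-1)^2·(+1)^0 = +1.
v=∞: 243386 > 0 and 9361 > 0  ⇒  (a,b)_∞ = +1.
|Ram(243386, 9361)| = 2, even; anisotropic at {11, 23}.

[11, 23]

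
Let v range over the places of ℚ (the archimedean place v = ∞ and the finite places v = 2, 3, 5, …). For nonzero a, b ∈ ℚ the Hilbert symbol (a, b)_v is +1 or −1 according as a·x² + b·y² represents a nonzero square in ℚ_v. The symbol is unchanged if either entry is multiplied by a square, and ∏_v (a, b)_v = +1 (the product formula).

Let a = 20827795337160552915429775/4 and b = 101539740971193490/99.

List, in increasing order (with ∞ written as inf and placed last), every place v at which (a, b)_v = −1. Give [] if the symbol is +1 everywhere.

Mod squares: a ≡ 188071, b ≡ 64790. Check v ∈ {∞, 2, 3, 5, 7, 11, 13, 17, 19, 23, 31, 37, 41}.
v=23: a=23^3·(≡12), b=23^2·(≡21) mod 23; (12|23)=+1, (21|23)=-1; (−1)^{3·2·11}·(+1)^2·(-1)^3 = -1.
v=19: a=19^4·(≡11), b=19^1·(≡4) mod 19; (11|19)=+1, (4|19)=+1; (−1)^{4·1·9}·(+1)^1·(+1)^4 = +1.
v=5: a=5^2·(≡4), b=5^1·(≡2) mod 5; (4|5)=+1, (2|5)=-1; (−1)^{2·1·2}·(+1)^1·(-1)^2 = +1.
v=31: a=31^2·(≡20), b=31^1·(≡30) mod 31; (20|31)=+1, (30|31)=-1; (−1)^{2·1·15}·(+1)^1·(-1)^2 = +1.
v=3: a=3^0·(≡1), b=3^-2·(≡2) mod 3; (1|3)=+1, (2|3)=-1; (−1)^{0·-2·1}·(+1)^-2·(-1)^0 = +1.
v=17: a=17^3·(≡13), b=17^2·(≡12) mod 17; (13|17)=+1, (12|17)=-1; (−1)^{3·2·8}·(+1)^2·(-1)^3 = -1.
v=41: a=41^0·(≡1), b=41^2·(≡4) mod 41; (1|41)=+1, (4|41)=+1; (−1)^{0·2·20}·(+1)^2·(+1)^0 = +1.
v=2: v_2(a)=-2, v_2(b)=1; units ≡ 7, 3 (mod 8); ε·ε+αω+βω = 1·1+-2·1+1·0 ≡ 1  ⇒  (a,b)_2 = -1.
v=13: a=13^3·(≡8), b=13^0·(≡7) mod 13; (8|13)=-1, (7|13)=-1; (−1)^{3·0·6}·(-1)^0·(-1)^3 = -1.
v=11: a=11^0·(≡9), b=11^-1·(≡1) mod 11; (9|11)=+1, (1|11)=+1; (−1)^{0·-1·5}·(+1)^-1·(+1)^0 = +1.
v=7: a=7^0·(≡4), b=7^2·(≡5) mod 7; (4|7)=+1, (5|7)=-1; (−1)^{0·2·3}·(+1)^2·(-1)^0 = +1.
v=∞: 188071 > 0 and 64790 > 0  ⇒  (a,b)_∞ = +1.
v=37: a=37^3·(≡15), b=37^2·(≡3) mod 37; (15|37)=-1, (3|37)=+1; (−1)^{3·2·18}·(-1)^2·(+1)^3 = +1.
Ram(188071, 64790) = {2, 13, 17, 23}; no ℚ_2-point on the conic.

[2, 13, 17, 23]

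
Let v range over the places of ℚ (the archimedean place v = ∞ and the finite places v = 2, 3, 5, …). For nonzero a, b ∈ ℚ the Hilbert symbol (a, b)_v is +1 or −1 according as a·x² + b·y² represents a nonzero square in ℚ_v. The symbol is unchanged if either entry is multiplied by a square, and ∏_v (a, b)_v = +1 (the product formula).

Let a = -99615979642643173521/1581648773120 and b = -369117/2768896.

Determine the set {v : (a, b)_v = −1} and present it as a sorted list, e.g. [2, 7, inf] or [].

Mod squares: a ≡ -61845, b ≡ -93. Check v ∈ {∞, 2, 3, 5, 7, 13, 17, 19, 31, 53}.
v=7: a=7^3·(≡5), b=7^2·(≡5) mod 7; (5|7)=-1, (5|7)=-1; (−1)^{3·2·3}·(-1)^2·(-1)^3 = -1.
v=∞: -61845 < 0 and -93 < 0  ⇒  (a,b)_∞ = -1.
v=17: a=17^4·(≡16), b=17^0·(≡1) mod 17; (16|17)=+1, (1|17)=+1; (−1)^{4·0·8}·(+1)^0·(+1)^4 = +1.
v=53: a=53^2·(≡1), b=53^0·(≡11) mod 53; (1|53)=+1, (11|53)=+1; (−1)^{2·0·26}·(+1)^0·(+1)^2 = +1.
v=31: a=31^3·(≡9), b=31^1·(≡4) mod 31; (9|31)=+1, (4|31)=+1; (−1)^{3·1·15}·(+1)^1·(+1)^3 = -1.
v=13: a=13^-6·(≡10), b=13^-2·(≡11) mod 13; (10|13)=+1, (11|13)=-1; (−1)^{-6·-2·6}·(+1)^-2·(-1)^-6 = +1.
v=2: v_2(a)=-16, v_2(b)=-14; units ≡ 3, 3 (mod 8); ε·ε+αω+βω = 1·1+-16·1+-14·1 ≡ 1  ⇒  (a,b)_2 = -1.
v=5: a=5^-1·(≡1), b=5^0·(≡3) mod 5; (1|5)=+1, (3|5)=-1; (−1)^{-1·0·2}·(+1)^0·(-1)^-1 = -1.
v=19: a=19^1·(≡2), b=19^0·(≡13) mod 19; (2|19)=-1, (13|19)=-1; (−1)^{1·0·9}·(-1)^0·(-1)^1 = -1.
v=3: a=3^7·(≡1), b=3^5·(≡2) mod 3; (1|3)=+1, (2|3)=-1; (−1)^{7·5·1}·(+1)^5·(-1)^7 = +1.
|Ram(-61845, -93)| = 6, even; anisotropic at {2, 5, 7, 19, 31, ∞}.

[2, 5, 7, 19, 31, inf]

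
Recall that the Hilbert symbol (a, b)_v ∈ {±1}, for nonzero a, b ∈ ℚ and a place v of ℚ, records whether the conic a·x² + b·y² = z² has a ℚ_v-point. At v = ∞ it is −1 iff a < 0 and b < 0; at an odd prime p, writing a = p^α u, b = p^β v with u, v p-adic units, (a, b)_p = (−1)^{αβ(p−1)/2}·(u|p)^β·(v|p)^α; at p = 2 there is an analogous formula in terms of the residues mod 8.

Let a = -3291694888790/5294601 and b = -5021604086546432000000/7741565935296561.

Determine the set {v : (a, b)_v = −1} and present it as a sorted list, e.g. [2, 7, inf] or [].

Mod squares: a ≡ -12710, b ≡ -2. Check v ∈ {∞, 2, 3, 5, 7, 11, 13, 17, 19, 31, 41, 59}.
v=31: a=31^1·(≡11), b=31^2·(≡24) mod 31; (11|31)=-1, (24|31)=-1; (−1)^{1·2·15}·(-1)^2·(-1)^1 = -1.
v=5: a=5^1·(≡2), b=5^6·(≡2) mod 5; (2|5)=-1, (2|5)=-1; (−1)^{1·6·2}·(-1)^6·(-1)^1 = -1.
v=59: a=59^-2·(≡32), b=59^-2·(≡27) mod 59; (32|59)=-1, (27|59)=+1; (−1)^{-2·-2·29}·(-1)^-2·(+1)^-2 = +1.
v=7: a=7^2·(≡1), b=7^2·(≡5) mod 7; (1|7)=+1, (5|7)=-1; (−1)^{2·2·3}·(+1)^2·(-1)^2 = +1.
v=3: a=3^-2·(≡1), b=3^-10·(≡1) mod 3; (1|3)=+1, (1|3)=+1; (−1)^{-2·-10·1}·(+1)^-10·(+1)^-2 = +1.
v=41: a=41^1·(≡1), b=41^2·(≡33) mod 41; (1|41)=+1, (33|41)=+1; (−1)^{1·2·20}·(+1)^2·(+1)^1 = +1.
v=19: a=19^2·(≡16), b=19^-4·(≡5) mod 19; (16|19)=+1, (5|19)=+1; (−1)^{2·-4·9}·(+1)^-4·(+1)^2 = +1.
v=2: v_2(a)=1, v_2(b)=25; units ≡ 5, 7 (mod 8); ε·ε+αω+βω = 0·1+1·0+25·1 ≡ 1  ⇒  (a,b)_2 = -1.
v=11: a=11^4·(≡7), b=11^2·(≡4) mod 11; (7|11)=-1, (4|11)=+1; (−1)^{4·2·5}·(-1)^2·(+1)^4 = +1.
v=17: a=17^0·(≡6), b=17^-2·(≡8) mod 17; (6|17)=-1, (8|17)=+1; (−1)^{0·-2·8}·(-1)^-2·(+1)^0 = +1.
v=13: a=13^-2·(≡9), b=13^0·(≡11) mod 13; (9|13)=+1, (11|13)=-1; (−1)^{-2·0·6}·(+1)^0·(-1)^-2 = +1.
v=∞: -12710 < 0 and -2 < 0  ⇒  (a,b)_∞ = -1.
|Ram(-12710, -2)| = 4, even; anisotropic at {2, 5, 31, ∞}.

[2, 5, 31, inf]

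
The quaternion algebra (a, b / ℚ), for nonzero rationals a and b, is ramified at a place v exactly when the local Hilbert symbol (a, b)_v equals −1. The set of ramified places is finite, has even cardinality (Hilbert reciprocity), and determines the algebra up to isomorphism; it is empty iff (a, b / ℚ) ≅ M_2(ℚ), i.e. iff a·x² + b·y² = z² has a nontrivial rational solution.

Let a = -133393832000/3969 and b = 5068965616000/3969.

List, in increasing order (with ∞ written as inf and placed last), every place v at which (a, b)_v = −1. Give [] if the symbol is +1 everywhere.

[2, 5]

Mod squares: a ≡ -230945, b ≡ 24310. Check v ∈ {∞, 2, 3, 5, 7, 11, 13, 17, 19}.
v=19: a=19^3·(≡9), b=19^4·(≡1) mod 19; (9|19)=+1, (1|19)=+1; (−1)^{3·4·9}·(+1)^4·(+1)^3 = +1.
v=11: a=11^1·(≡9), b=11^1·(≡10) mod 11; (9|11)=+1, (10|11)=-1; (−1)^{1·1·5}·(+1)^1·(-1)^1 = +1.
v=7: a=7^-2·(≡3), b=7^-2·(≡5) mod 7; (3|7)=-1, (5|7)=-1; (−1)^{-2·-2·3}·(-1)^-2·(-1)^-2 = +1.
v=13: a=13^1·(≡2), b=13^1·(≡2) mod 13; (2|13)=-1, (2|13)=-1; (−1)^{1·1·6}·(-1)^1·(-1)^1 = +1.
v=2: v_2(a)=6, v_2(b)=7; units ≡ 7, 3 (mod 8); ε·ε+αω+βω = 1·1+6·1+7·0 ≡ 1  ⇒  (a,b)_2 = -1.
v=17: a=17^1·(≡15), b=17^1·(≡8) mod 17; (15|17)=+1, (8|17)=+1; (−1)^{1·1·8}·(+1)^1·(+1)^1 = +1.
v=5: a=5^3·(≡1), b=5^3·(≡2) mod 5; (1|5)=+1, (2|5)=-1; (−1)^{3·3·2}·(+1)^3·(-1)^3 = -1.
v=∞: -230945 < 0 and 24310 > 0  ⇒  (a,b)_∞ = +1.
v=3: a=3^-4·(≡1), b=3^-4·(≡1) mod 3; (1|3)=+1, (1|3)=+1; (−1)^{-4·-4·1}·(+1)^-4·(+1)^-4 = +1.
|Ram(-230945, 24310)| = 2, even; anisotropic at {2, 5}.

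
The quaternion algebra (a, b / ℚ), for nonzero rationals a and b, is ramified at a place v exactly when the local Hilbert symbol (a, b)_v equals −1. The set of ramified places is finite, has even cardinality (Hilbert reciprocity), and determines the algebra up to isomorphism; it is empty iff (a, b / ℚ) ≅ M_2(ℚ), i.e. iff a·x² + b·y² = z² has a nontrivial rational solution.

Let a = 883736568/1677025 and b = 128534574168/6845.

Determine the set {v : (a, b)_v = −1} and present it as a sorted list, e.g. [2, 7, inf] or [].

Mod squares: a ≡ 78, b ≡ 510510. Check v ∈ {∞, 2, 3, 5, 7, 11, 13, 17, 37}.
v=13: a=13^1·(≡7), b=13^1·(≡12) mod 13; (7|13)=-1, (12|13)=+1; (−1)^{1·1·6}·(-1)^1·(+1)^1 = -1.
v=37: a=37^-2·(≡1), b=37^-2·(≡7) mod 37; (1|37)=+1, (7|37)=+1; (−1)^{-2·-2·18}·(+1)^-2·(+1)^-2 = +1.
v=11: a=11^2·(≡9), b=11^3·(≡5) mod 11; (9|11)=+1, (5|11)=+1; (−1)^{2·3·5}·(+1)^3·(+1)^2 = +1.
v=5: a=5^-2·(≡3), b=5^-1·(≡2) mod 5; (3|5)=-1, (2|5)=-1; (−1)^{-2·-1·2}·(-1)^-1·(-1)^-2 = -1.
v=2: v_2(a)=3, v_2(b)=3; units ≡ 7, 7 (mod 8); ε·ε+αω+βω = 1·1+3·0+3·0 ≡ 1  ⇒  (a,b)_2 = -1.
v=17: a=17^2·(≡6), b=17^3·(≡8) mod 17; (6|17)=-1, (8|17)=+1; (−1)^{2·3·8}·(-1)^3·(+1)^2 = -1.
v=∞: 78 > 0 and 510510 > 0  ⇒  (a,b)_∞ = +1.
v=3: a=3^5·(≡2), b=3^3·(≡1) mod 3; (2|3)=-1, (1|3)=+1; (−1)^{5·3·1}·(-1)^3·(+1)^5 = +1.
v=7: a=7^-2·(≡4), b=7^1·(≡1) mod 7; (4|7)=+1, (1|7)=+1; (−1)^{-2·1·3}·(+1)^1·(+1)^-2 = +1.
|Ram(78, 510510)| = 4, even; anisotropic at {2, 5, 13, 17}.

[2, 5, 13, 17]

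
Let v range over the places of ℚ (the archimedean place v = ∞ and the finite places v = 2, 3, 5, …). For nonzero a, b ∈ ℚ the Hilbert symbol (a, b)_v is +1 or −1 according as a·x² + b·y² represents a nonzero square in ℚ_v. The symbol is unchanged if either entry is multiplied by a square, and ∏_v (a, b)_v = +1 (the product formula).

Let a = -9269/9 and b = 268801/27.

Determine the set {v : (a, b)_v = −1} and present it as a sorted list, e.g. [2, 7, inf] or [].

[2, 29]

(a, b) ≡ (-9269, 806403) mod (ℚ^×)²; places V = {2, 3, 13, 23, 29, 31, ∞}.
(a,b)_13: α=1, u≡6; β=1, v≡7 (mod 13); (6|13)=-1, (7|13)=-1; sign (−1)^0·-1^1·-1^1 = +1.
(a,b)_29: α=0, u≡27; β=1, v≡20 (mod 29); (27|29)=-1, (20|29)=+1; sign (−1)^0·-1^1·+1^0 = -1.
(a,b)_∞: sgn(-9269)=−, sgn(806403)=+, so +1.
(a,b)_23: α=1, u≡14; β=1, v≡18 (mod 23); (14|23)=-1, (18|23)=+1; sign (−1)^1·-1^1·+1^1 = +1.
(a,b)_31: α=1, u≡15; β=1, v≡10 (mod 31); (15|31)=-1, (10|31)=+1; sign (−1)^1·-1^1·+1^1 = +1.
(a,b)_3: α=-2, u≡1; β=-3, v≡1 (mod 3); (1|3)=+1, (1|3)=+1; sign (−1)^0·+1^-3·+1^-2 = +1.
(a,b)_2: α=0, β=0; u≡3, v≡3 (mod 8); ε(u)ε(v)=1·1, αω(v)=0·1, βω(u)=0·1; sum ≡ 1  ⇒  -1.
|Ram(-9269, 806403)| = 2, even; anisotropic at {2, 29}.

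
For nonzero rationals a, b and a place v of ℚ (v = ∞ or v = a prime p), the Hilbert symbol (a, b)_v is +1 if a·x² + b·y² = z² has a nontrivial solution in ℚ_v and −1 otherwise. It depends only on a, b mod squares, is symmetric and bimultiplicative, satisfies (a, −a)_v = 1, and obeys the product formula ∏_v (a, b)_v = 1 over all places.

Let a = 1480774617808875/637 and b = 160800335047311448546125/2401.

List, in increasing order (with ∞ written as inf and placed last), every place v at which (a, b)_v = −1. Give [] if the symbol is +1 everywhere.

[5, 23]

(a, b) ≡ (2015, 60605) mod (ℚ^×)²; places V = {2, 3, 5, 7, 13, 17, 23, 31, ∞}.
(a,b)_2: α=0, β=0; u≡7, v≡5 (mod 8); ε(u)ε(v)=1·0, αω(v)=0·1, βω(u)=0·0; sum ≡ 0  ⇒  +1.
(a,b)_5: α=3, u≡3; β=3, v≡4 (mod 5); (3|5)=-1, (4|5)=+1; sign (−1)^0·-1^3·+1^3 = -1.
(a,b)_23: α=2, u≡17; β=3, v≡3 (mod 23); (17|23)=-1, (3|23)=+1; sign (−1)^0·-1^3·+1^2 = -1.
(a,b)_17: α=4, u≡1; β=7, v≡6 (mod 17); (1|17)=+1, (6|17)=-1; sign (−1)^0·+1^7·-1^4 = +1.
(a,b)_7: α=-2, u≡3; β=-4, v≡5 (mod 7); (3|7)=-1, (5|7)=-1; sign (−1)^0·-1^-4·-1^-2 = +1.
(a,b)_∞: sgn(2015)=+, sgn(60605)=+, so +1.
(a,b)_31: α=3, u≡22; β=5, v≡5 (mod 31); (22|31)=-1, (5|31)=+1; sign (−1)^1·-1^5·+1^3 = +1.
(a,b)_3: α=2, u≡2; β=2, v≡2 (mod 3); (2|3)=-1, (2|3)=-1; sign (−1)^0·-1^2·-1^2 = +1.
(a,b)_13: α=-1, u≡9; β=0, v≡9 (mod 13); (9|13)=+1, (9|13)=+1; sign (−1)^0·+1^0·+1^-1 = +1.
|Ram(2015, 60605)| = 2, even; anisotropic at {5, 23}.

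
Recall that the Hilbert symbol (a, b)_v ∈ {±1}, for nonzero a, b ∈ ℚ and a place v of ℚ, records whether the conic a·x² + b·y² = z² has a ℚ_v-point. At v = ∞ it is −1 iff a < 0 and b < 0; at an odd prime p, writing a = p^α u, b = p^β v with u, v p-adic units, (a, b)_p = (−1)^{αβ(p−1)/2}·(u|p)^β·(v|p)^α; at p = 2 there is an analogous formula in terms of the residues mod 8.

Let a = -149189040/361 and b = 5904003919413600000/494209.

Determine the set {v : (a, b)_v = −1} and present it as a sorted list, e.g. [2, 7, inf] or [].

(a, b) ≡ (-115115, 7735) mod (ℚ^×)²; places V = {2, 3, 5, 7, 11, 13, 17, 19, 23, 37, ∞}.
(a,b)_11: α=1, u≡7; β=2, v≡7 (mod 11); (7|11)=-1, (7|11)=-1; sign (−1)^0·-1^2·-1^1 = -1.
(a,b)_∞: sgn(-115115)=−, sgn(7735)=+, so +1.
(a,b)_37: α=0, u≡5; β=-2, v≡17 (mod 37); (5|37)=-1, (17|37)=-1; sign (−1)^0·-1^-2·-1^0 = +1.
(a,b)_17: α=0, u≡9; β=1, v≡15 (mod 17); (9|17)=+1, (15|17)=+1; sign (−1)^0·+1^1·+1^0 = +1.
(a,b)_19: α=-2, u≡5; β=-2, v≡13 (mod 19); (5|19)=+1, (13|19)=-1; sign (−1)^0·+1^-2·-1^-2 = +1.
(a,b)_23: α=1, u≡16; β=2, v≡15 (mod 23); (16|23)=+1, (15|23)=-1; sign (−1)^0·+1^2·-1^1 = -1.
(a,b)_3: α=4, u≡1; β=2, v≡1 (mod 3); (1|3)=+1, (1|3)=+1; sign (−1)^0·+1^2·+1^4 = +1.
(a,b)_5: α=1, u≡2; β=5, v≡3 (mod 5); (2|5)=-1, (3|5)=-1; sign (−1)^0·-1^5·-1^1 = +1.
(a,b)_13: α=1, u≡6; β=3, v≡10 (mod 13); (6|13)=-1, (10|13)=+1; sign (−1)^0·-1^3·+1^1 = -1.
(a,b)_2: α=4, β=8; u≡5, v≡7 (mod 8); ε(u)ε(v)=0·1, αω(v)=4·0, βω(u)=8·1; sum ≡ 0  ⇒  +1.
(a,b)_7: α=1, u≡3; β=3, v≡6 (mod 7); (3|7)=-1, (6|7)=-1; sign (−1)^1·-1^3·-1^1 = -1.
|Ram(-115115, 7735)| = 4, even; anisotropic at {7, 11, 13, 23}.

[7, 11, 13, 23]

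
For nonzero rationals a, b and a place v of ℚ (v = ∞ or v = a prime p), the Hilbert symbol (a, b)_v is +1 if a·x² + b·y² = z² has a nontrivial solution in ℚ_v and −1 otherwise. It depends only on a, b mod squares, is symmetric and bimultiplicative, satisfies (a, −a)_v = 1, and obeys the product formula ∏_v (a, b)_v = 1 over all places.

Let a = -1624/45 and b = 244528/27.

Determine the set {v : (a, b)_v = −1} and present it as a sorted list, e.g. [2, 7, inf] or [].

[7, 17]

Mod squares: a ≡ -2030, b ≡ 45849. Check v ∈ {∞, 2, 3, 5, 7, 17, 29, 31}.
v=31: a=31^0·(≡8), b=31^1·(≡12) mod 31; (8|31)=+1, (12|31)=-1; (−1)^{0·1·15}·(+1)^1·(-1)^0 = +1.
v=17: a=17^0·(≡10), b=17^1·(≡7) mod 17; (10|17)=-1, (7|17)=-1; (−1)^{0·1·8}·(-1)^1·(-1)^0 = -1.
v=2: v_2(a)=3, v_2(b)=4; units ≡ 1, 1 (mod 8); ε·ε+αω+βω = 0·0+3·0+4·0 ≡ 0  ⇒  (a,b)_2 = +1.
v=3: a=3^-2·(≡1), b=3^-3·(≡1) mod 3; (1|3)=+1, (1|3)=+1; (−1)^{-2·-3·1}·(+1)^-3·(+1)^-2 = +1.
v=∞: -2030 < 0 and 45849 > 0  ⇒  (a,b)_∞ = +1.
v=7: a=7^1·(≡2), b=7^0·(≡3) mod 7; (2|7)=+1, (3|7)=-1; (−1)^{1·0·3}·(+1)^0·(-1)^1 = -1.
v=5: a=5^-1·(≡4), b=5^0·(≡4) mod 5; (4|5)=+1, (4|5)=+1; (−1)^{-1·0·2}·(+1)^0·(+1)^-1 = +1.
v=29: a=29^1·(≡11), b=29^1·(≡18) mod 29; (11|29)=-1, (18|29)=-1; (−1)^{1·1·14}·(-1)^1·(-1)^1 = +1.
(-2030, 45849 / ℚ) ramifies at {7, 17}: a division algebra.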